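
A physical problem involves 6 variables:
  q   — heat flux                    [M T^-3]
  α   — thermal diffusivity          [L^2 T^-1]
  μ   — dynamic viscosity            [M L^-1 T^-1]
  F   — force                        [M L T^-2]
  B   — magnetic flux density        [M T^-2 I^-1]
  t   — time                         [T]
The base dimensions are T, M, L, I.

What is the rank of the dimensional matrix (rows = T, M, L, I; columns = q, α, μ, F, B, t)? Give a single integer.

Write exponents as rows T,M,L,I / cols q,α,μ,F,B,t:
  T: [-3 -1 -1 -2 -2  1]
  M: [ 1  0  1  1  1  0]
  L: [ 0  2 -1  1  0  0]
  I: [ 0  0  0  0 -1  0]
Row reduction gives pivot columns q,α,μ,B; rank = 4

4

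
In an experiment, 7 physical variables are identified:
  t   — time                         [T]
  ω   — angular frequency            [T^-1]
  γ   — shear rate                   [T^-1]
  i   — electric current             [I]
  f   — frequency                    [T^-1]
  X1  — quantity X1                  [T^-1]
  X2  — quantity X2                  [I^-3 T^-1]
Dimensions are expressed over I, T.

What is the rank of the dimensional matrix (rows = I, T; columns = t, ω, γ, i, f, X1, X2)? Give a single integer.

2

Write exponents as rows I,T / cols t,ω,γ,i,f,X1,X2:
  I: [ 0  0  0  1  0  0 -3]
  T: [ 1 -1 -1  0 -1 -1 -1]
Row reduction gives pivot columns t,i; rank = 2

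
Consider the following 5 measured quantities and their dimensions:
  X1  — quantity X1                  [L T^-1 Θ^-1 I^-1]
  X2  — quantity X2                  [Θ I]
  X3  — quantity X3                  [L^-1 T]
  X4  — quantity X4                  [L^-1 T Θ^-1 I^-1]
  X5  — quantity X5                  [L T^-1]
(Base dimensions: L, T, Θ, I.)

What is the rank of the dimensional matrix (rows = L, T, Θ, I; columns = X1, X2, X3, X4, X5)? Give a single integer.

2

Dimensional matrix (L×T×Θ×I by X1×X2×X3×X4×X5):
  L: [ 1  0 -1 -1  1]
  T: [-1  0  1  1 -1]
  Θ: [-1  1  0 -1  0]
  I: [-1  1  0 -1  0]
RREF → pivots at {X1,X2} ⇒ r = 2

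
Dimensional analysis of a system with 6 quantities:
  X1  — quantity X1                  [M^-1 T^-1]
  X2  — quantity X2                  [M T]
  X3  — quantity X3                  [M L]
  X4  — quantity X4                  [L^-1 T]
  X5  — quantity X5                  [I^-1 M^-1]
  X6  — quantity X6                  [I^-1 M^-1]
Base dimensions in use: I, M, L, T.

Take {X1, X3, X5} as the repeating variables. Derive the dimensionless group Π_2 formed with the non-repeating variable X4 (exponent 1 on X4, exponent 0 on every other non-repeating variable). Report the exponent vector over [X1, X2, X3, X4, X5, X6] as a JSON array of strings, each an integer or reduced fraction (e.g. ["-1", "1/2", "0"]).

Exponent matrix [I,M,L,T] × [X1,X2,X3,X4,X5,X6]:
  I: [ 0  0  0  0 -1 -1]
  M: [-1  1  1  0 -1 -1]
  L: [ 0  0  1 -1  0  0]
  T: [-1  1  0  1  0  0]
Row reduction gives pivot columns X1,X3,X5; rank = 3
Pivot set = {X1,X3,X5}, free = {X2,X4,X6}
RREF:
  r0: [   1   -1    0   -1    0    0]
  r1: [   0    0    1   -1    0    0]
  r2: [   0    0    0    0    1    1]
  r3: [   0    0    0    0    0    0]
Fix exponent of X4 at 1, X2 at 0, X6 at 0; solve each RREF row for its pivot's exponent:
  r0: exp(X1) + (-1)·1 = 0 ⇒ exp(X1) = 1
  r1: exp(X3) + (-1)·1 = 0 ⇒ exp(X3) = 1
  r2: exp(X5) + (0)·1 = 0 ⇒ exp(X5) = 0
Π_2 = X1 · X3 · X4

["1", "0", "1", "1", "0", "0"]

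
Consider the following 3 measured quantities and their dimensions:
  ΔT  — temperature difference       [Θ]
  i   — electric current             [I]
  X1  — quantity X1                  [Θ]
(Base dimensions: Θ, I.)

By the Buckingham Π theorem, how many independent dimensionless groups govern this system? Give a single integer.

Exponent matrix [Θ,I] × [ΔT,i,X1]:
  Θ: [ 1  0  1]
  I: [ 0  1  0]
RREF → pivots at {ΔT,i} ⇒ r = 2
n=3, r=2 ⇒ 1 dimensionless group

1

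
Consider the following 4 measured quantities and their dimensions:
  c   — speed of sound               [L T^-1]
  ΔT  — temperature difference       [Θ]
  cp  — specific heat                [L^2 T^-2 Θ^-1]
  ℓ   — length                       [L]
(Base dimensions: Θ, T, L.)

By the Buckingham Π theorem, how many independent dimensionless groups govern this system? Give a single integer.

Dimensional matrix (Θ×T×L by c×ΔT×cp×ℓ):
  Θ: [ 0  1 -1  0]
  T: [-1  0 -2  0]
  L: [ 1  0  2  1]
Echelon form has 3 nonzero rows (pivots: c,ΔT,ℓ)
n=4, r=3 ⇒ 1 dimensionless group

1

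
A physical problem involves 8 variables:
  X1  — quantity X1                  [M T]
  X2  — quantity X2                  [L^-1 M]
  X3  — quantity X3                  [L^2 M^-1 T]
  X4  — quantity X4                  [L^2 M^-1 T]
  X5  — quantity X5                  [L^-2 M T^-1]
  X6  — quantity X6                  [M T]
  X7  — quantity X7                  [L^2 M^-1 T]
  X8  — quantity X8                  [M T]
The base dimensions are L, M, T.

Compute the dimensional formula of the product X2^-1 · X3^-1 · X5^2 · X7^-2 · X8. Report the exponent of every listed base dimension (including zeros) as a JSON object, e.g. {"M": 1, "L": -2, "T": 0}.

Dimensional matrix (L×M×T by X1×X2×X3×X4×X5×X6×X7×X8):
  L: [ 0 -1  2  2 -2  0  2  0]
  M: [ 1  1 -1 -1  1  1 -1  1]
  T: [ 1  0  1  1 -1  1  1  1]
  [L]: (-1)·-1+(-1)·2+(2)·-2+(-2)·2+(1)·0 = -9
  [M]: (-1)·1+(-1)·-1+(2)·1+(-2)·-1+(1)·1 = 5
  [T]: (-1)·0+(-1)·1+(2)·-1+(-2)·1+(1)·1 = -4
⇒ L^-9 M^5 T^-4

{"L": -9, "M": 5, "T": -4}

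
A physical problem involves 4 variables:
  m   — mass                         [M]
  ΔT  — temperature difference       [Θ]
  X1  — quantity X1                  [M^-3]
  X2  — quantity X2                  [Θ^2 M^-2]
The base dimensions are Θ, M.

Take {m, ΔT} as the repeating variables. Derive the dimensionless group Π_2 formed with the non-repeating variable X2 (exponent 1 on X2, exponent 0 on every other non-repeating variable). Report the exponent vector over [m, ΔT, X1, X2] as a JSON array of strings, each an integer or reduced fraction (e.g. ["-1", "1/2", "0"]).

["2", "-2", "0", "1"]

Dimensional matrix (Θ×M by m×ΔT×X1×X2):
  Θ: [ 0  1  0  2]
  M: [ 1  0 -3 -2]
Echelon form has 2 nonzero rows (pivots: m,ΔT)
Repeat: m,ΔT; free: X1,X2
RREF:
  r0: [   1    0   -3   -2]
  r1: [   0    1    0    2]
Fix exponent of X2 at 1, X1 at 0; solve each RREF row for its pivot's exponent:
  r0: exp(m) + (-2)·1 = 0 ⇒ exp(m) = 2
  r1: exp(ΔT) + (2)·1 = 0 ⇒ exp(ΔT) = -2
Π_2 = m^2 · ΔT^-2 · X2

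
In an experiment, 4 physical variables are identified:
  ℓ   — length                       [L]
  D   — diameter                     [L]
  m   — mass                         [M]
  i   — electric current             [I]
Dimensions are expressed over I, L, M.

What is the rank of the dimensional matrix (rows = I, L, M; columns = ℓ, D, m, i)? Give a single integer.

Dimensional matrix (I×L×M by ℓ×D×m×i):
  I: [ 0  0  0  1]
  L: [ 1  1  0  0]
  M: [ 0  0  1  0]
RREF → pivots at {ℓ,m,i} ⇒ r = 3

3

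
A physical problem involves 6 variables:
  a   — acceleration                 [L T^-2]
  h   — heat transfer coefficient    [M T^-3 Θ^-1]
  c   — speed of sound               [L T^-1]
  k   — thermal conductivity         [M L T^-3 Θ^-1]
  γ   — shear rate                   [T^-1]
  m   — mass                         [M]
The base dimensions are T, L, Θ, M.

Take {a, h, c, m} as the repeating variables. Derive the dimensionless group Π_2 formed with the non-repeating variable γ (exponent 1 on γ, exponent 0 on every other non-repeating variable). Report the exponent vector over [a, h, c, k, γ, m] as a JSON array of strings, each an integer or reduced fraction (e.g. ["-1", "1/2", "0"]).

Write exponents as rows T,L,Θ,M / cols a,h,c,k,γ,m:
  T: [-2 -3 -1 -3 -1  0]
  L: [ 1  0  1  1  0  0]
  Θ: [ 0 -1  0 -1  0  0]
  M: [ 0  1  0  1  0  1]
Echelon form has 4 nonzero rows (pivots: a,h,c,m)
Pivot set = {a,h,c,m}, free = {k,γ}
RREF:
  r0: [   1    0    0   -1    1    0]
  r1: [   0    1    0    1    0    0]
  r2: [   0    0    1    2   -1    0]
  r3: [   0    0    0    0    0    1]
Fix exponent of γ at 1, k at 0; solve each RREF row for its pivot's exponent:
  r0: exp(a) + (1)·1 = 0 ⇒ exp(a) = -1
  r1: exp(h) + (0)·1 = 0 ⇒ exp(h) = 0
  r2: exp(c) + (-1)·1 = 0 ⇒ exp(c) = 1
  r3: exp(m) + (0)·1 = 0 ⇒ exp(m) = 0
Π_2 = a^-1 · c · γ

["-1", "0", "1", "0", "1", "0"]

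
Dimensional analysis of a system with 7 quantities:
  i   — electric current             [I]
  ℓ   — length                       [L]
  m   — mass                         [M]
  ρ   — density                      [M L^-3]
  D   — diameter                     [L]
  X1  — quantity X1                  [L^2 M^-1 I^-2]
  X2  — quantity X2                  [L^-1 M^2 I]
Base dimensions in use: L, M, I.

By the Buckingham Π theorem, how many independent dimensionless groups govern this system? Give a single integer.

Dimensional matrix (L×M×I by i×ℓ×m×ρ×D×X1×X2):
  L: [ 0  1  0 -3  1  2 -1]
  M: [ 0  0  1  1  0 -1  2]
  I: [ 1  0  0  0  0 -2  1]
RREF → pivots at {i,ℓ,m} ⇒ r = 3
n=7, r=3 ⇒ 4 dimensionless groups

4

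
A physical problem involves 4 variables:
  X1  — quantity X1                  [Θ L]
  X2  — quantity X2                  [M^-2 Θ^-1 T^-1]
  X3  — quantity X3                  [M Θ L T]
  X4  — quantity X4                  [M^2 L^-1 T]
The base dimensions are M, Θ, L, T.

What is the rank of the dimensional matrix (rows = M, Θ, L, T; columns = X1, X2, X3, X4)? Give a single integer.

3

Exponent matrix [M,Θ,L,T] × [X1,X2,X3,X4]:
  M: [ 0 -2  1  2]
  Θ: [ 1 -1  1  0]
  L: [ 1  0  1 -1]
  T: [ 0 -1  1  1]
Echelon form has 3 nonzero rows (pivots: X1,X2,X3)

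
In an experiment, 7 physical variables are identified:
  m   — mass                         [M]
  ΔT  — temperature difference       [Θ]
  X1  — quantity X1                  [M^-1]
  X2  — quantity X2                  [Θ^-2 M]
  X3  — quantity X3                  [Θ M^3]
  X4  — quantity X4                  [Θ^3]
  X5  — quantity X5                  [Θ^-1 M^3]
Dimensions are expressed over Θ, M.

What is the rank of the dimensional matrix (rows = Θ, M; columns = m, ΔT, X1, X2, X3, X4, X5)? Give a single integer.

2

Dimensional matrix (Θ×M by m×ΔT×X1×X2×X3×X4×X5):
  Θ: [ 0  1  0 -2  1  3 -1]
  M: [ 1  0 -1  1  3  0  3]
Row reduction gives pivot columns m,ΔT; rank = 2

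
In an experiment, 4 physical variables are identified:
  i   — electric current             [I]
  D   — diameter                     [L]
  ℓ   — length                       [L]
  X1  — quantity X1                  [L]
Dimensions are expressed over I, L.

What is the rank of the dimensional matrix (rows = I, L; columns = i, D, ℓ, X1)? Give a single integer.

2

Write exponents as rows I,L / cols i,D,ℓ,X1:
  I: [ 1  0  0  0]
  L: [ 0  1  1  1]
RREF → pivots at {i,D} ⇒ r = 2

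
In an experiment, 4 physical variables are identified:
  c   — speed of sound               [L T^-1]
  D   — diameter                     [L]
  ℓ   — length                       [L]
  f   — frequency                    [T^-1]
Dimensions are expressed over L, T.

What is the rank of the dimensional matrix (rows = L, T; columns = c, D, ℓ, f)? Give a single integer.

2

Write exponents as rows L,T / cols c,D,ℓ,f:
  L: [ 1  1  1  0]
  T: [-1  0  0 -1]
Row reduction gives pivot columns c,D; rank = 2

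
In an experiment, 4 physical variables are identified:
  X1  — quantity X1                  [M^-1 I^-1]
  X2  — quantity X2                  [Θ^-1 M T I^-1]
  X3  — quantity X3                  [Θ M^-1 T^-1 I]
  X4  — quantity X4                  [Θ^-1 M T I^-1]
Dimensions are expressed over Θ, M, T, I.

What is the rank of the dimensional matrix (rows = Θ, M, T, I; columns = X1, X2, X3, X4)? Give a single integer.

2

Dimensional matrix (Θ×M×T×I by X1×X2×X3×X4):
  Θ: [ 0 -1  1 -1]
  M: [-1  1 -1  1]
  T: [ 0  1 -1  1]
  I: [-1 -1  1 -1]
RREF → pivots at {X1,X2} ⇒ r = 2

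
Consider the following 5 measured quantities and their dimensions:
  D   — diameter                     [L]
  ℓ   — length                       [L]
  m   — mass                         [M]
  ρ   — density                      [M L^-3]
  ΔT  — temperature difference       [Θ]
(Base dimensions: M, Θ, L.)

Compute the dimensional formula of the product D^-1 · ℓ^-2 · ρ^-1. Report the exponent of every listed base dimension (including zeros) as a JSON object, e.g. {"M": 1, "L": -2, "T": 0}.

{"M": -1, "Θ": 0, "L": 0}

Dimensional matrix (M×Θ×L by D×ℓ×m×ρ×ΔT):
  M: [ 0  0  1  1  0]
  Θ: [ 0  0  0  0  1]
  L: [ 1  1  0 -3  0]
  [M]: (-1)·0+(-2)·0+(-1)·1 = -1
  [Θ]: (-1)·0+(-2)·0+(-1)·0 = 0
  [L]: (-1)·1+(-2)·1+(-1)·-3 = 0
⇒ M^-1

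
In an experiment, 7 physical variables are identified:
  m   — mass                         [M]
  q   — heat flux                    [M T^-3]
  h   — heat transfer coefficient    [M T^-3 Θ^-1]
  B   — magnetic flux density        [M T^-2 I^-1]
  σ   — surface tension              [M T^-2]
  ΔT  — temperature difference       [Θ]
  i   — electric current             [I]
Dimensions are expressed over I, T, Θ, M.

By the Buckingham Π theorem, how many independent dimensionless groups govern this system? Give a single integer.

Dimensional matrix (I×T×Θ×M by m×q×h×B×σ×ΔT×i):
  I: [ 0  0  0 -1  0  0  1]
  T: [ 0 -3 -3 -2 -2  0  0]
  Θ: [ 0  0 -1  0  0  1  0]
  M: [ 1  1  1  1  1  0  0]
Echelon form has 4 nonzero rows (pivots: m,q,h,B)
Π count = n − r = 7 − 4 = 3

3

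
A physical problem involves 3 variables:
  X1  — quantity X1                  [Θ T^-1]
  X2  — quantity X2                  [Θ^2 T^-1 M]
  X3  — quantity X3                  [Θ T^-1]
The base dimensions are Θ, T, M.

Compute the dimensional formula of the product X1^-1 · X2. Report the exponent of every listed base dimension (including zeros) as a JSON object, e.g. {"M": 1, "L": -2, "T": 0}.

Write exponents as rows Θ,T,M / cols X1,X2,X3:
  Θ: [ 1  2  1]
  T: [-1 -1 -1]
  M: [ 0  1  0]
  [Θ]: (-1)·1+(1)·2 = 1
  [T]: (-1)·-1+(1)·-1 = 0
  [M]: (-1)·0+(1)·1 = 1
⇒ Θ M

{"Θ": 1, "T": 0, "M": 1}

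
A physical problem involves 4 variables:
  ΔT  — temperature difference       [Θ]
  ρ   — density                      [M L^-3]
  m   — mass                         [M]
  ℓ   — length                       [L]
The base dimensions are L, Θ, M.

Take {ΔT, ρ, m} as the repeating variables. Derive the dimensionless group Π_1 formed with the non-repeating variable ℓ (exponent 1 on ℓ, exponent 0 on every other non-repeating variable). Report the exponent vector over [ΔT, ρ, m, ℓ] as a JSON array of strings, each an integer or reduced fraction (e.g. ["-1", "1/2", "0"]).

Exponent matrix [L,Θ,M] × [ΔT,ρ,m,ℓ]:
  L: [ 0 -3  0  1]
  Θ: [ 1  0  0  0]
  M: [ 0  1  1  0]
Row reduction gives pivot columns ΔT,ρ,m; rank = 3
Repeat: ΔT,ρ,m; free: ℓ
RREF:
  r0: [   1    0    0    0]
  r1: [   0    1    0 -1/3]
  r2: [   0    0    1  1/3]
Fix exponent of ℓ at 1; solve each RREF row for its pivot's exponent:
  r0: exp(ΔT) + (0)·1 = 0 ⇒ exp(ΔT) = 0
  r1: exp(ρ) + (-1/3)·1 = 0 ⇒ exp(ρ) = 1/3
  r2: exp(m) + (1/3)·1 = 0 ⇒ exp(m) = -1/3
Π_1 = ρ^(1/3) · m^(-1/3) · ℓ

["0", "1/3", "-1/3", "1"]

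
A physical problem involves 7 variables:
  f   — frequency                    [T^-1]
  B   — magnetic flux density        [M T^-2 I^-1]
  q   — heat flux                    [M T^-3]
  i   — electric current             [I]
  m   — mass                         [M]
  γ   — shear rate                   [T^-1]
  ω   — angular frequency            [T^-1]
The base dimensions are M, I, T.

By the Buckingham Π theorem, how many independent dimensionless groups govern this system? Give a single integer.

4

Dimensional matrix (M×I×T by f×B×q×i×m×γ×ω):
  M: [ 0  1  1  0  1  0  0]
  I: [ 0 -1  0  1  0  0  0]
  T: [-1 -2 -3  0  0 -1 -1]
RREF → pivots at {f,B,q} ⇒ r = 3
7 vars − rank 3 = 4 Π groups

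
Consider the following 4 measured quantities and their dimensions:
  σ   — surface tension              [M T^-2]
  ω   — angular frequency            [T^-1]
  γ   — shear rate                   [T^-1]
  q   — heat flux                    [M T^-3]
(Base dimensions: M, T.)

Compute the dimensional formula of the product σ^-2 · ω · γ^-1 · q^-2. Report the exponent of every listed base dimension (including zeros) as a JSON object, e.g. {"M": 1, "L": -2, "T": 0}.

{"M": -4, "T": 10}

Write exponents as rows M,T / cols σ,ω,γ,q:
  M: [ 1  0  0  1]
  T: [-2 -1 -1 -3]
  [M]: (-2)·1+(1)·0+(-1)·0+(-2)·1 = -4
  [T]: (-2)·-2+(1)·-1+(-1)·-1+(-2)·-3 = 10
⇒ M^-4 T^10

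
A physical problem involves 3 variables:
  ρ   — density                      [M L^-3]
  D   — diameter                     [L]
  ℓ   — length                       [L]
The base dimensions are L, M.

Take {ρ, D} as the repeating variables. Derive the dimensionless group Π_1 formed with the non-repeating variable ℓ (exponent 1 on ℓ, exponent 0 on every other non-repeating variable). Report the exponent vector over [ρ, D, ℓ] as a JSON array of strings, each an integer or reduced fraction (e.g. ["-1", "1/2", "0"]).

["0", "-1", "1"]

Exponent matrix [L,M] × [ρ,D,ℓ]:
  L: [-3  1  1]
  M: [ 1  0  0]
Echelon form has 2 nonzero rows (pivots: ρ,D)
Repeat: ρ,D; free: ℓ
RREF:
  r0: [   1    0    0]
  r1: [   0    1    1]
Fix exponent of ℓ at 1; solve each RREF row for its pivot's exponent:
  r0: exp(ρ) + (0)·1 = 0 ⇒ exp(ρ) = 0
  r1: exp(D) + (1)·1 = 0 ⇒ exp(D) = -1
Π_1 = D^-1 · ℓ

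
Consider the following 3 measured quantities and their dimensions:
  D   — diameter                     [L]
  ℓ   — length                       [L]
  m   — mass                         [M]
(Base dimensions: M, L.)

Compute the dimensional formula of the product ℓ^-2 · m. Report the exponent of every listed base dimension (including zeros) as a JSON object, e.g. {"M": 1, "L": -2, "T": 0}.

{"M": 1, "L": -2}

Write exponents as rows M,L / cols D,ℓ,m:
  M: [ 0  0  1]
  L: [ 1  1  0]
  [M]: (-2)·0+(1)·1 = 1
  [L]: (-2)·1+(1)·0 = -2
⇒ M L^-2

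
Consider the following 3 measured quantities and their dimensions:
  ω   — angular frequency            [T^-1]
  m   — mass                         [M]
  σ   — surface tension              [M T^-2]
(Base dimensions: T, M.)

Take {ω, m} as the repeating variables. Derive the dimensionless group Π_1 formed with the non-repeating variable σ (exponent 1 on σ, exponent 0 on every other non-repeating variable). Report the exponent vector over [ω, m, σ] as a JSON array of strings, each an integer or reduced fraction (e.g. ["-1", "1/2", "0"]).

["-2", "-1", "1"]

Dimensional matrix (T×M by ω×m×σ):
  T: [-1  0 -2]
  M: [ 0  1  1]
RREF → pivots at {ω,m} ⇒ r = 2
Repeat: ω,m; free: σ
RREF:
  r0: [   1    0    2]
  r1: [   0    1    1]
Fix exponent of σ at 1; solve each RREF row for its pivot's exponent:
  r0: exp(ω) + (2)·1 = 0 ⇒ exp(ω) = -2
  r1: exp(m) + (1)·1 = 0 ⇒ exp(m) = -1
Π_1 = ω^-2 · m^-1 · σ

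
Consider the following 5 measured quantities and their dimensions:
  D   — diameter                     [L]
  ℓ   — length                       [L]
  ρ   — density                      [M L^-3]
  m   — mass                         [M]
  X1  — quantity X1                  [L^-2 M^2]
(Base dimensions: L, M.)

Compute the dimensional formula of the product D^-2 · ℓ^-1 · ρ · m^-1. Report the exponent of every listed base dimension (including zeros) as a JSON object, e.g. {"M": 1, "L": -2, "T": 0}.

Exponent matrix [L,M] × [D,ℓ,ρ,m,X1]:
  L: [ 1  1 -3  0 -2]
  M: [ 0  0  1  1  2]
  [L]: (-2)·1+(-1)·1+(1)·-3+(-1)·0 = -6
  [M]: (-2)·0+(-1)·0+(1)·1+(-1)·1 = 0
⇒ L^-6

{"L": -6, "M": 0}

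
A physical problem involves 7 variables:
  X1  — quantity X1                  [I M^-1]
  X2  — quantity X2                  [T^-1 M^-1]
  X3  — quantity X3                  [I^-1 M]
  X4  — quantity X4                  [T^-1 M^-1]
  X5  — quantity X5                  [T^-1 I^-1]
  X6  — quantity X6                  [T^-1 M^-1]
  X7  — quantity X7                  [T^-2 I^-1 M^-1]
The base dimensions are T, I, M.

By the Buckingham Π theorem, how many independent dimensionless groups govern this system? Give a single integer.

Exponent matrix [T,I,M] × [X1,X2,X3,X4,X5,X6,X7]:
  T: [ 0 -1  0 -1 -1 -1 -2]
  I: [ 1  0 -1  0 -1  0 -1]
  M: [-1 -1  1 -1  0 -1 -1]
RREF → pivots at {X1,X2} ⇒ r = 2
7 vars − rank 2 = 5 Π groups

5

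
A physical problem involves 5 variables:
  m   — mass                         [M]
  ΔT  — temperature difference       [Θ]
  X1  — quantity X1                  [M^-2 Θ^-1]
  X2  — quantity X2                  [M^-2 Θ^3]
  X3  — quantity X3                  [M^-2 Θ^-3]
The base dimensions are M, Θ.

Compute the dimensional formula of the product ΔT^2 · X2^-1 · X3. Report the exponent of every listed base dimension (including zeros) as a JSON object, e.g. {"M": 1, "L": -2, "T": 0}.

{"M": 0, "Θ": -4}

Exponent matrix [M,Θ] × [m,ΔT,X1,X2,X3]:
  M: [ 1  0 -2 -2 -2]
  Θ: [ 0  1 -1  3 -3]
  [M]: (2)·0+(-1)·-2+(1)·-2 = 0
  [Θ]: (2)·1+(-1)·3+(1)·-3 = -4
⇒ Θ^-4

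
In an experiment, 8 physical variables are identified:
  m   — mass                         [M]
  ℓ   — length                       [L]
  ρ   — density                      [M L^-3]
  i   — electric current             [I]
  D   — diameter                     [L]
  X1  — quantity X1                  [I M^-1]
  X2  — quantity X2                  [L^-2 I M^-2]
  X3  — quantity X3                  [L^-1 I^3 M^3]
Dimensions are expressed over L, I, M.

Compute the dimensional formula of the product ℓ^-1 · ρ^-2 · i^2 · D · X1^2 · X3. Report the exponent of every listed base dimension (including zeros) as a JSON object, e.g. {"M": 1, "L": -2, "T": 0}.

Exponent matrix [L,I,M] × [m,ℓ,ρ,i,D,X1,X2,X3]:
  L: [ 0  1 -3  0  1  0 -2 -1]
  I: [ 0  0  0  1  0  1  1  3]
  M: [ 1  0  1  0  0 -1 -2  3]
  [L]: (-1)·1+(-2)·-3+(2)·0+(1)·1+(2)·0+(1)·-1 = 5
  [I]: (-1)·0+(-2)·0+(2)·1+(1)·0+(2)·1+(1)·3 = 7
  [M]: (-1)·0+(-2)·1+(2)·0+(1)·0+(2)·-1+(1)·3 = -1
⇒ L^5 I^7 M^-1

{"L": 5, "I": 7, "M": -1}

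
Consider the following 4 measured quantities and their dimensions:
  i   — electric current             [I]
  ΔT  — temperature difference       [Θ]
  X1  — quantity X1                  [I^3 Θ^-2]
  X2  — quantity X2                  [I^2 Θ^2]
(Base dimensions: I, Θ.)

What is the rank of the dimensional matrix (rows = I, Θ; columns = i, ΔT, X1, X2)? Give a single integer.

Dimensional matrix (I×Θ by i×ΔT×X1×X2):
  I: [ 1  0  3  2]
  Θ: [ 0  1 -2  2]
Row reduction gives pivot columns i,ΔT; rank = 2

2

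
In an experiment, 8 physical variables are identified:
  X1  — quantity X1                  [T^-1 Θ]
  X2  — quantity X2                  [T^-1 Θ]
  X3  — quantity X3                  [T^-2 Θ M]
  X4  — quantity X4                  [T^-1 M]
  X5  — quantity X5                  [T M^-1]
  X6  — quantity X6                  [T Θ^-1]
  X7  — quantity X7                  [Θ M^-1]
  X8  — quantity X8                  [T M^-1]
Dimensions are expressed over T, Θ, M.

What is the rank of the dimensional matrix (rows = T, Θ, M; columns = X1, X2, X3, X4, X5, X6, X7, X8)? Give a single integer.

Dimensional matrix (T×Θ×M by X1×X2×X3×X4×X5×X6×X7×X8):
  T: [-1 -1 -2 -1  1  1  0  1]
  Θ: [ 1  1  1  0  0 -1  1  0]
  M: [ 0  0  1  1 -1  0 -1 -1]
RREF → pivots at {X1,X3} ⇒ r = 2

2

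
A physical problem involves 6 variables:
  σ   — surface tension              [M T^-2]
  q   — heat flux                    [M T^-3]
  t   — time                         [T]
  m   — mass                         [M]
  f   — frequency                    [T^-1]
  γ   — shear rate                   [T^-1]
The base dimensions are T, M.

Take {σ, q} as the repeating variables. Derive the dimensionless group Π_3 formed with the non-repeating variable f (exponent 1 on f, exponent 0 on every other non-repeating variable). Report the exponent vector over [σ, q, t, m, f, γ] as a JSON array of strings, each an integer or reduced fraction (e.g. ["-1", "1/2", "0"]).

Dimensional matrix (T×M by σ×q×t×m×f×γ):
  T: [-2 -3  1  0 -1 -1]
  M: [ 1  1  0  1  0  0]
RREF → pivots at {σ,q} ⇒ r = 2
Pivot set = {σ,q}, free = {t,m,f,γ}
RREF:
  r0: [   1    0    1    3   -1   -1]
  r1: [   0    1   -1   -2    1    1]
Fix exponent of f at 1, t at 0, m at 0, γ at 0; solve each RREF row for its pivot's exponent:
  r0: exp(σ) + (-1)·1 = 0 ⇒ exp(σ) = 1
  r1: exp(q) + (1)·1 = 0 ⇒ exp(q) = -1
Π_3 = σ · q^-1 · f

["1", "-1", "0", "0", "1", "0"]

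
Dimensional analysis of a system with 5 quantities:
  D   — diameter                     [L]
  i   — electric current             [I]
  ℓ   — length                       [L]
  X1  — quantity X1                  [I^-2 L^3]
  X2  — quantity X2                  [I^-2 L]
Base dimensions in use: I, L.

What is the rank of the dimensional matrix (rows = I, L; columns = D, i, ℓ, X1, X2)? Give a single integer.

Dimensional matrix (I×L by D×i×ℓ×X1×X2):
  I: [ 0  1  0 -2 -2]
  L: [ 1  0  1  3  1]
Row reduction gives pivot columns D,i; rank = 2

2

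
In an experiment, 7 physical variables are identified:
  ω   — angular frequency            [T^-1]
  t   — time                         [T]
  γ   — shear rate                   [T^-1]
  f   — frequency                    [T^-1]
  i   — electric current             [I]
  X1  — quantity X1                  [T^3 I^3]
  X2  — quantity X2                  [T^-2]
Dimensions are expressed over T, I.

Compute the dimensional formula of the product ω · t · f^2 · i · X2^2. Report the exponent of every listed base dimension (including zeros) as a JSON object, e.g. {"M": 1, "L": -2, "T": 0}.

{"T": -6, "I": 1}

Dimensional matrix (T×I by ω×t×γ×f×i×X1×X2):
  T: [-1  1 -1 -1  0  3 -2]
  I: [ 0  0  0  0  1  3  0]
  [T]: (1)·-1+(1)·1+(2)·-1+(1)·0+(2)·-2 = -6
  [I]: (1)·0+(1)·0+(2)·0+(1)·1+(2)·0 = 1
⇒ T^-6 I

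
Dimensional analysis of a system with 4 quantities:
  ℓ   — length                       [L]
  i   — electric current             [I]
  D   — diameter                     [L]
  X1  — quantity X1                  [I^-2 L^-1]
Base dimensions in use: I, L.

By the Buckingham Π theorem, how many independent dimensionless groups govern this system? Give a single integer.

2

Dimensional matrix (I×L by ℓ×i×D×X1):
  I: [ 0  1  0 -2]
  L: [ 1  0  1 -1]
Echelon form has 2 nonzero rows (pivots: ℓ,i)
4 vars − rank 2 = 2 Π groups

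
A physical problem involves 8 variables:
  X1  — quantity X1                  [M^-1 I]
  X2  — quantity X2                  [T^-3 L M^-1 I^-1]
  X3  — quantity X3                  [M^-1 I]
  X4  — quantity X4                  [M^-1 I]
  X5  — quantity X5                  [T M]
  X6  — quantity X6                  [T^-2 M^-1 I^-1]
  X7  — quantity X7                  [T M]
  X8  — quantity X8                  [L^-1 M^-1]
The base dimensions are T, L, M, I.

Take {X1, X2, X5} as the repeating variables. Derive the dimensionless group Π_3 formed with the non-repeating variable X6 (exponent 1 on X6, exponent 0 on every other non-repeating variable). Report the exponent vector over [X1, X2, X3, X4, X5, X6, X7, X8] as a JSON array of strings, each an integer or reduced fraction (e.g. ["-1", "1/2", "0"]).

["1", "0", "0", "0", "2", "1", "0", "0"]

Write exponents as rows T,L,M,I / cols X1,X2,X3,X4,X5,X6,X7,X8:
  T: [ 0 -3  0  0  1 -2  1  0]
  L: [ 0  1  0  0  0  0  0 -1]
  M: [-1 -1 -1 -1  1 -1  1 -1]
  I: [ 1 -1  1  1  0 -1  0  0]
RREF → pivots at {X1,X2,X5} ⇒ r = 3
Repeat: X1,X2,X5; free: X3,X4,X6,X7,X8
RREF:
  r0: [   1    0    1    1    0   -1    0   -1]
  r1: [   0    1    0    0    0    0    0   -1]
  r2: [   0    0    0    0    1   -2    1   -3]
  r3: [   0    0    0    0    0    0    0    0]
Fix exponent of X6 at 1, X3 at 0, X4 at 0, X7 at 0, X8 at 0; solve each RREF row for its pivot's exponent:
  r0: exp(X1) + (-1)·1 = 0 ⇒ exp(X1) = 1
  r1: exp(X2) + (0)·1 = 0 ⇒ exp(X2) = 0
  r2: exp(X5) + (-2)·1 = 0 ⇒ exp(X5) = 2
Π_3 = X1 · X5^2 · X6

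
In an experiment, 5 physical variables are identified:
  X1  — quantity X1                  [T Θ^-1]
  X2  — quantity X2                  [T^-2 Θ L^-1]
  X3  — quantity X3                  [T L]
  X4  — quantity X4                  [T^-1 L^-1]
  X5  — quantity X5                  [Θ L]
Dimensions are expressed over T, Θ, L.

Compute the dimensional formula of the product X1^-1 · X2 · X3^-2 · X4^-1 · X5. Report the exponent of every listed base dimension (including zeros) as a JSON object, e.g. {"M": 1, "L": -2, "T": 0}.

{"T": -4, "Θ": 3, "L": -1}

Exponent matrix [T,Θ,L] × [X1,X2,X3,X4,X5]:
  T: [ 1 -2  1 -1  0]
  Θ: [-1  1  0  0  1]
  L: [ 0 -1  1 -1  1]
  [T]: (-1)·1+(1)·-2+(-2)·1+(-1)·-1+(1)·0 = -4
  [Θ]: (-1)·-1+(1)·1+(-2)·0+(-1)·0+(1)·1 = 3
  [L]: (-1)·0+(1)·-1+(-2)·1+(-1)·-1+(1)·1 = -1
⇒ T^-4 Θ^3 L^-1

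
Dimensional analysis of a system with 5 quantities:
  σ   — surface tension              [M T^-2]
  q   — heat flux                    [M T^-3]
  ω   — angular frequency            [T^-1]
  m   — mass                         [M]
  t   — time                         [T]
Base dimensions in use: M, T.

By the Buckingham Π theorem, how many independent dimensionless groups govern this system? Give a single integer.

Exponent matrix [M,T] × [σ,q,ω,m,t]:
  M: [ 1  1  0  1  0]
  T: [-2 -3 -1  0  1]
RREF → pivots at {σ,q} ⇒ r = 2
Π count = n − r = 5 − 2 = 3

3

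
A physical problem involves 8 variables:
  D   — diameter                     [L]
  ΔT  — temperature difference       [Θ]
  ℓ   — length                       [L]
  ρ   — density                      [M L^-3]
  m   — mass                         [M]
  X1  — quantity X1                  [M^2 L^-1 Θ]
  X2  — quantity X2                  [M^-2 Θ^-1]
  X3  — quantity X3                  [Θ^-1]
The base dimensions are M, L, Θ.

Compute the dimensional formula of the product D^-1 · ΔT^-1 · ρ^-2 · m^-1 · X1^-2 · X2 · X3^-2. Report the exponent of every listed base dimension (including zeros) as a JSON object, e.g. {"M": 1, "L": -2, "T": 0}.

{"M": -9, "L": 7, "Θ": -2}

Dimensional matrix (M×L×Θ by D×ΔT×ℓ×ρ×m×X1×X2×X3):
  M: [ 0  0  0  1  1  2 -2  0]
  L: [ 1  0  1 -3  0 -1  0  0]
  Θ: [ 0  1  0  0  0  1 -1 -1]
  [M]: (-1)·0+(-1)·0+(-2)·1+(-1)·1+(-2)·2+(1)·-2+(-2)·0 = -9
  [L]: (-1)·1+(-1)·0+(-2)·-3+(-1)·0+(-2)·-1+(1)·0+(-2)·0 = 7
  [Θ]: (-1)·0+(-1)·1+(-2)·0+(-1)·0+(-2)·1+(1)·-1+(-2)·-1 = -2
⇒ M^-9 L^7 Θ^-2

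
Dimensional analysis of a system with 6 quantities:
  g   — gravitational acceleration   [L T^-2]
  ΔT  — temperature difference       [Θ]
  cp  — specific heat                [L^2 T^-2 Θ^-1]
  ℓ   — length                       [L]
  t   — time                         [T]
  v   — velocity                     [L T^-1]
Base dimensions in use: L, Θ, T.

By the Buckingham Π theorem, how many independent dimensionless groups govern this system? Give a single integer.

3

Dimensional matrix (L×Θ×T by g×ΔT×cp×ℓ×t×v):
  L: [ 1  0  2  1  0  1]
  Θ: [ 0  1 -1  0  0  0]
  T: [-2  0 -2  0  1 -1]
Row reduction gives pivot columns g,ΔT,cp; rank = 3
6 vars − rank 3 = 3 Π groups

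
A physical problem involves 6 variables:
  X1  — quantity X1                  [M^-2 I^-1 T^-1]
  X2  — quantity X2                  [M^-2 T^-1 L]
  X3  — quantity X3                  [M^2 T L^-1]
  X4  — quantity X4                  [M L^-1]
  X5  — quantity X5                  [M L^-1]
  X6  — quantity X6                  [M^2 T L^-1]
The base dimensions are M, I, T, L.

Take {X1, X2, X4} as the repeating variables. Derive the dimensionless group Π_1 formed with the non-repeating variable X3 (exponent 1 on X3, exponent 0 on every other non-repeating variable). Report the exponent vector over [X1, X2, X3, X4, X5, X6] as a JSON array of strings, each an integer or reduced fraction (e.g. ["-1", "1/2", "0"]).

["0", "1", "1", "0", "0", "0"]

Dimensional matrix (M×I×T×L by X1×X2×X3×X4×X5×X6):
  M: [-2 -2  2  1  1  2]
  I: [-1  0  0  0  0  0]
  T: [-1 -1  1  0  0  1]
  L: [ 0  1 -1 -1 -1 -1]
Row reduction gives pivot columns X1,X2,X4; rank = 3
Repeat: X1,X2,X4; free: X3,X5,X6
RREF:
  r0: [   1    0    0    0    0    0]
  r1: [   0    1   -1    0    0   -1]
  r2: [   0    0    0    1    1    0]
  r3: [   0    0    0    0    0    0]
Fix exponent of X3 at 1, X5 at 0, X6 at 0; solve each RREF row for its pivot's exponent:
  r0: exp(X1) + (0)·1 = 0 ⇒ exp(X1) = 0
  r1: exp(X2) + (-1)·1 = 0 ⇒ exp(X2) = 1
  r2: exp(X4) + (0)·1 = 0 ⇒ exp(X4) = 0
Π_1 = X2 · X3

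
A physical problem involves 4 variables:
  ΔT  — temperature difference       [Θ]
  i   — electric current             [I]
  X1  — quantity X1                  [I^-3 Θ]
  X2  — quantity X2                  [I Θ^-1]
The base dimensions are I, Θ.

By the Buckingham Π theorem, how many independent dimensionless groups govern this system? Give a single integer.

2

Dimensional matrix (I×Θ by ΔT×i×X1×X2):
  I: [ 0  1 -3  1]
  Θ: [ 1  0  1 -1]
Row reduction gives pivot columns ΔT,i; rank = 2
n=4, r=2 ⇒ 2 dimensionless groups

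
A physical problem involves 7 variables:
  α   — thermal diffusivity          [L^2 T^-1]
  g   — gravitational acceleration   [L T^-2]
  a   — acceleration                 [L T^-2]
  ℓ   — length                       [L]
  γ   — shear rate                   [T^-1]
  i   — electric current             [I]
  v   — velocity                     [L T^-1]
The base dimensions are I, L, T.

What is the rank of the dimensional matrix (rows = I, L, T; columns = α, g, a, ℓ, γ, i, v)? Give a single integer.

3

Dimensional matrix (I×L×T by α×g×a×ℓ×γ×i×v):
  I: [ 0  0  0  0  0  1  0]
  L: [ 2  1  1  1  0  0  1]
  T: [-1 -2 -2  0 -1  0 -1]
Row reduction gives pivot columns α,g,i; rank = 3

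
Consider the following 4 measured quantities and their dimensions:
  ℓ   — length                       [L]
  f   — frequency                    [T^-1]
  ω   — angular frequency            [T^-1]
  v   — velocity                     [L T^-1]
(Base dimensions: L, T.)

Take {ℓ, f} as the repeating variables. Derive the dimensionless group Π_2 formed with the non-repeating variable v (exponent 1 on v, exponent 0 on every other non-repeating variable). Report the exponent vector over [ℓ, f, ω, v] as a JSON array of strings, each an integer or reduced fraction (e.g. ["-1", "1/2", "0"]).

["-1", "-1", "0", "1"]

Exponent matrix [L,T] × [ℓ,f,ω,v]:
  L: [ 1  0  0  1]
  T: [ 0 -1 -1 -1]
Echelon form has 2 nonzero rows (pivots: ℓ,f)
Repeat: ℓ,f; free: ω,v
RREF:
  r0: [   1    0    0    1]
  r1: [   0    1    1    1]
Fix exponent of v at 1, ω at 0; solve each RREF row for its pivot's exponent:
  r0: exp(ℓ) + (1)·1 = 0 ⇒ exp(ℓ) = -1
  r1: exp(f) + (1)·1 = 0 ⇒ exp(f) = -1
Π_2 = ℓ^-1 · f^-1 · v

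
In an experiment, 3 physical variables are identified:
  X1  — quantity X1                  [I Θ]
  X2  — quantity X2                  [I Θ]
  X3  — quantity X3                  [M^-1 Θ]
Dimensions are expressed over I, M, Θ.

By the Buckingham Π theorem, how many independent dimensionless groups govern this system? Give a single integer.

Write exponents as rows I,M,Θ / cols X1,X2,X3:
  I: [ 1  1  0]
  M: [ 0  0 -1]
  Θ: [ 1  1  1]
Echelon form has 2 nonzero rows (pivots: X1,X3)
n=3, r=2 ⇒ 1 dimensionless group

1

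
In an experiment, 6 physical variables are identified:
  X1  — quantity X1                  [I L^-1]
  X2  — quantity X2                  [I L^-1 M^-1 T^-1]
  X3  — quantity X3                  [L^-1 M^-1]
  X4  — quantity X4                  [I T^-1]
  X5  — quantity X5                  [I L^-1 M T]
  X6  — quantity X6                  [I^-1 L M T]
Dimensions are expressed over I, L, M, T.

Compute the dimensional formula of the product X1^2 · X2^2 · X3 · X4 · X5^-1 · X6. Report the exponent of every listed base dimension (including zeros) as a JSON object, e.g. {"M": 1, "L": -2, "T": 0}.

{"I": 3, "L": -3, "M": -3, "T": -3}

Write exponents as rows I,L,M,T / cols X1,X2,X3,X4,X5,X6:
  I: [ 1  1  0  1  1 -1]
  L: [-1 -1 -1  0 -1  1]
  M: [ 0 -1 -1  0  1  1]
  T: [ 0 -1  0 -1  1  1]
  [I]: (2)·1+(2)·1+(1)·0+(1)·1+(-1)·1+(1)·-1 = 3
  [L]: (2)·-1+(2)·-1+(1)·-1+(1)·0+(-1)·-1+(1)·1 = -3
  [M]: (2)·0+(2)·-1+(1)·-1+(1)·0+(-1)·1+(1)·1 = -3
  [T]: (2)·0+(2)·-1+(1)·0+(1)·-1+(-1)·1+(1)·1 = -3
⇒ I^3 L^-3 M^-3 T^-3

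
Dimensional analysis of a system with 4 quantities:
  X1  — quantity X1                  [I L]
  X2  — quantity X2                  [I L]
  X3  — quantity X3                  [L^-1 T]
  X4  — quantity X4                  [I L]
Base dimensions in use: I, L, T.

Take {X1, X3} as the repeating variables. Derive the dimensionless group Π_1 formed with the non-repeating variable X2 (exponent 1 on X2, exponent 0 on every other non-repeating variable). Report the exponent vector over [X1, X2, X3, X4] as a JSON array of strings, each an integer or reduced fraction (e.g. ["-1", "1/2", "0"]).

["-1", "1", "0", "0"]

Exponent matrix [I,L,T] × [X1,X2,X3,X4]:
  I: [ 1  1  0  1]
  L: [ 1  1 -1  1]
  T: [ 0  0  1  0]
RREF → pivots at {X1,X3} ⇒ r = 2
Pivot set = {X1,X3}, free = {X2,X4}
RREF:
  r0: [   1    1    0    1]
  r1: [   0    0    1    0]
  r2: [   0    0    0    0]
Fix exponent of X2 at 1, X4 at 0; solve each RREF row for its pivot's exponent:
  r0: exp(X1) + (1)·1 = 0 ⇒ exp(X1) = -1
  r1: exp(X3) + (0)·1 = 0 ⇒ exp(X3) = 0
Π_1 = X1^-1 · X2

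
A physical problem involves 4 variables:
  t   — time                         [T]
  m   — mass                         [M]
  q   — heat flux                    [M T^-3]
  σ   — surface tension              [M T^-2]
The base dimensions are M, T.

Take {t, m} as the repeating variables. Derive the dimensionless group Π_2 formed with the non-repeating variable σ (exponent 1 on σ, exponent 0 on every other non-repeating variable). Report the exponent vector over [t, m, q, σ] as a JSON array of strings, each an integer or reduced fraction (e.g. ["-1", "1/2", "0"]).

["2", "-1", "0", "1"]

Dimensional matrix (M×T by t×m×q×σ):
  M: [ 0  1  1  1]
  T: [ 1  0 -3 -2]
Echelon form has 2 nonzero rows (pivots: t,m)
Pivot set = {t,m}, free = {q,σ}
RREF:
  r0: [   1    0   -3   -2]
  r1: [   0    1    1    1]
Fix exponent of σ at 1, q at 0; solve each RREF row for its pivot's exponent:
  r0: exp(t) + (-2)·1 = 0 ⇒ exp(t) = 2
  r1: exp(m) + (1)·1 = 0 ⇒ exp(m) = -1
Π_2 = t^2 · m^-1 · σ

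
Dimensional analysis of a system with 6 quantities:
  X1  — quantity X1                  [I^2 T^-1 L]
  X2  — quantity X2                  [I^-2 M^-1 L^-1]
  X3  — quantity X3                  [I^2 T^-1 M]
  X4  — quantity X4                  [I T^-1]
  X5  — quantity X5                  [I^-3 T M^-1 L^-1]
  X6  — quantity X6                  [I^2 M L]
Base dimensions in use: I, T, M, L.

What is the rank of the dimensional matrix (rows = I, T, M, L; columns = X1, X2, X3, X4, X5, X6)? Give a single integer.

Dimensional matrix (I×T×M×L by X1×X2×X3×X4×X5×X6):
  I: [ 2 -2  2  1 -3  2]
  T: [-1  0 -1 -1  1  0]
  M: [ 0 -1  1  0 -1  1]
  L: [ 1 -1  0  0 -1  1]
RREF → pivots at {X1,X2,X3} ⇒ r = 3

3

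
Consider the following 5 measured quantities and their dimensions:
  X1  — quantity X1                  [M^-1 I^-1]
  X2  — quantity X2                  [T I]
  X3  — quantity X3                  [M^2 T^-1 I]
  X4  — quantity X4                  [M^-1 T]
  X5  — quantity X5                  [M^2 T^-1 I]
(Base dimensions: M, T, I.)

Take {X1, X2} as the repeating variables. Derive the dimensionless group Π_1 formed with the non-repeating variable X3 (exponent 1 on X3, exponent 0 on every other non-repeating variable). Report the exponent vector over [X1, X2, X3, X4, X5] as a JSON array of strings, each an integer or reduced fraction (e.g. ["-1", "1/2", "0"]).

["2", "1", "1", "0", "0"]

Dimensional matrix (M×T×I by X1×X2×X3×X4×X5):
  M: [-1  0  2 -1  2]
  T: [ 0  1 -1  1 -1]
  I: [-1  1  1  0  1]
Echelon form has 2 nonzero rows (pivots: X1,X2)
Pivot set = {X1,X2}, free = {X3,X4,X5}
RREF:
  r0: [   1    0   -2    1   -2]
  r1: [   0    1   -1    1   -1]
  r2: [   0    0    0    0    0]
Fix exponent of X3 at 1, X4 at 0, X5 at 0; solve each RREF row for its pivot's exponent:
  r0: exp(X1) + (-2)·1 = 0 ⇒ exp(X1) = 2
  r1: exp(X2) + (-1)·1 = 0 ⇒ exp(X2) = 1
Π_1 = X1^2 · X2 · X3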